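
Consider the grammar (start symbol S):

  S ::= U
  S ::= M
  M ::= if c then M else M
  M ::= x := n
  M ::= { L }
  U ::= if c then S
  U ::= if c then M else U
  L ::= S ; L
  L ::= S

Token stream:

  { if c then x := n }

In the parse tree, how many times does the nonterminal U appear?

1

[S [M { [L [S [U if c then [S [M x := n]]]]] }]]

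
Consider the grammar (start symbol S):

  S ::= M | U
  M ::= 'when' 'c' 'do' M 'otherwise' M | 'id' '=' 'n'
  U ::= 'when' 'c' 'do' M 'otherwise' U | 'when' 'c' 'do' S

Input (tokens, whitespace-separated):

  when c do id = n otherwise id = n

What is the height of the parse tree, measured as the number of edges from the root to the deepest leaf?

[S [M when c do [M id = n] otherwise [M id = n]]]

3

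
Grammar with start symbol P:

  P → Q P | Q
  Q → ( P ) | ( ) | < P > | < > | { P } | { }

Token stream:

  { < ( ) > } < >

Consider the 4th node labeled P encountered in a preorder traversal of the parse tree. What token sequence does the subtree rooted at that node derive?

[P [Q { [P [Q < [P [Q ( )]] >]] }] [P [Q < >]]]

< >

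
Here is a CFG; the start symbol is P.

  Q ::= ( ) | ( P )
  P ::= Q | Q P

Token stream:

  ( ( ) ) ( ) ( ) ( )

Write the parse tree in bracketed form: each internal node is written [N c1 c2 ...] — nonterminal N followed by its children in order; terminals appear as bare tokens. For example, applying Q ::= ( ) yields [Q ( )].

P
Q P
( P ) P
( Q ) P
( ( ) ) P
( ( ) ) Q P
( ( ) ) ( ) P
( ( ) ) ( ) Q P
( ( ) ) ( ) ( ) P
( ( ) ) ( ) ( ) Q
( ( ) ) ( ) ( ) ( )

[P [Q ( [P [Q ( )]] )] [P [Q ( )] [P [Q ( )] [P [Q ( )]]]]]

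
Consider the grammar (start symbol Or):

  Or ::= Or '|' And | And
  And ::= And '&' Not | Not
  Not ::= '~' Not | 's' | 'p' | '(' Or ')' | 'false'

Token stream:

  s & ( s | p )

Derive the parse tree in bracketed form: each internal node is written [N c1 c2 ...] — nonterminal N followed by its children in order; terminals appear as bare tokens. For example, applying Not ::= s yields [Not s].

Or
And
And & Not
Not & Not
s & Not
s & ( Or )
s & ( Or | And )
s & ( And | And )
s & ( Not | And )
s & ( s | And )
s & ( s | Not )
s & ( s | p )

[Or [And [And [Not s]] & [Not ( [Or [Or [And [Not s]]] | [And [Not p]]] )]]]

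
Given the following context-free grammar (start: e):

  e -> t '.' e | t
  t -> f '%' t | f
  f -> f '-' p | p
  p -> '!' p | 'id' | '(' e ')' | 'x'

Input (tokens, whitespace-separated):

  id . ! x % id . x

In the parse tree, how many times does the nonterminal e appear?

[e [t [f [p id]]] . [e [t [f [p ! [p x]]] % [t [f [p id]]]] . [e [t [f [p x]]]]]]

3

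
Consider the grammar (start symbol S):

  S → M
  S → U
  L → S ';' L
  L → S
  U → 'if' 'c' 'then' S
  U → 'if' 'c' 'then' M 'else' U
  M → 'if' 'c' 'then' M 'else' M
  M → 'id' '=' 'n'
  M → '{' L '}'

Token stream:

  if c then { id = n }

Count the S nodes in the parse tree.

[S [U if c then [S [M { [L [S [M id = n]]] }]]]]

3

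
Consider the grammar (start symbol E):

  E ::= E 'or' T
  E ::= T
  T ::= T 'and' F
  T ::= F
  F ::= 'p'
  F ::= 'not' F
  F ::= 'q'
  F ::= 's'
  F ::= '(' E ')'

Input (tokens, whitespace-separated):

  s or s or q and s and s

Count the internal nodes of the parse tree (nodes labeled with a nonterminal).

[E [E [E [T [F s]]] or [T [F s]]] or [T [T [T [F q]] and [F s]] and [F s]]]

13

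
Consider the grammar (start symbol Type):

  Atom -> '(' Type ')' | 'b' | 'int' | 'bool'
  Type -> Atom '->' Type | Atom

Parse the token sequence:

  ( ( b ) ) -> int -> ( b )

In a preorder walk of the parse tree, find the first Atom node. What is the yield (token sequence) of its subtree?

[Type [Atom ( [Type [Atom ( [Type [Atom b]] )]] )] -> [Type [Atom int] -> [Type [Atom ( [Type [Atom b]] )]]]]

( ( b ) )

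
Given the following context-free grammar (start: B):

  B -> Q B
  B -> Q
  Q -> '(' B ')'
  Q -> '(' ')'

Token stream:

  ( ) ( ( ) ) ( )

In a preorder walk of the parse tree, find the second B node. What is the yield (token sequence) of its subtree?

[B [Q ( )] [B [Q ( [B [Q ( )]] )] [B [Q ( )]]]]

( ( ) ) ( )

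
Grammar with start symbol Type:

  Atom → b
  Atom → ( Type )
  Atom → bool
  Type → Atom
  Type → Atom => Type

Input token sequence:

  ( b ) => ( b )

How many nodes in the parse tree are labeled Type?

4

[Type [Atom ( [Type [Atom b]] )] => [Type [Atom ( [Type [Atom b]] )]]]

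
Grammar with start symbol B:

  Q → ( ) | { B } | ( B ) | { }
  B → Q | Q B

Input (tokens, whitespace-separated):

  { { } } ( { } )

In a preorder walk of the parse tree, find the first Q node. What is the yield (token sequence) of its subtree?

{ { } }

[B [Q { [B [Q { }]] }] [B [Q ( [B [Q { }]] )]]]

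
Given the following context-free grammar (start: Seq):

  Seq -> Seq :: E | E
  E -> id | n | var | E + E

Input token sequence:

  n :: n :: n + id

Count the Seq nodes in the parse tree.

[Seq [Seq [Seq [E n]] :: [E n]] :: [E [E n] + [E id]]]

3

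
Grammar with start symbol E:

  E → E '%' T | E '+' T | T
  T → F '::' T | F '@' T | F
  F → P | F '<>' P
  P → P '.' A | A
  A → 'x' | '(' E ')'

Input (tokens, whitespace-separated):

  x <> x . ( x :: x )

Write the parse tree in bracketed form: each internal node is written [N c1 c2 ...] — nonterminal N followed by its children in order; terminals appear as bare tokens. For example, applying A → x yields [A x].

E
T
F
F <> P
P <> P
A <> P
x <> P
x <> P . A
x <> A . A
x <> x . A
x <> x . ( E )
x <> x . ( T )
x <> x . ( F :: T )
x <> x . ( P :: T )
x <> x . ( A :: T )
x <> x . ( x :: T )
x <> x . ( x :: F )
x <> x . ( x :: P )
x <> x . ( x :: A )
x <> x . ( x :: x )

[E [T [F [F [P [A x]]] <> [P [P [A x]] . [A ( [E [T [F [P [A x]]] :: [T [F [P [A x]]]]]] )]]]]]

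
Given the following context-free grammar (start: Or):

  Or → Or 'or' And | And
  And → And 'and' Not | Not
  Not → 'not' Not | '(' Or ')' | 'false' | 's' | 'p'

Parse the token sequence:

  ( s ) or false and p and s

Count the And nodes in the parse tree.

5

[Or [Or [And [Not ( [Or [And [Not s]]] )]]] or [And [And [And [Not false]] and [Not p]] and [Not s]]]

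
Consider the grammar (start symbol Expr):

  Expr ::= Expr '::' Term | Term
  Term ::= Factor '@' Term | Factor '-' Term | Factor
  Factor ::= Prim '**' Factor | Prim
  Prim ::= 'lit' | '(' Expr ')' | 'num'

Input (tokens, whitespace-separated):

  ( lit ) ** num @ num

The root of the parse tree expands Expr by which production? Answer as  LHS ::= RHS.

[Expr [Term [Factor [Prim ( [Expr [Term [Factor [Prim lit]]]] )] ** [Factor [Prim num]]] @ [Term [Factor [Prim num]]]]]

Expr ::= Term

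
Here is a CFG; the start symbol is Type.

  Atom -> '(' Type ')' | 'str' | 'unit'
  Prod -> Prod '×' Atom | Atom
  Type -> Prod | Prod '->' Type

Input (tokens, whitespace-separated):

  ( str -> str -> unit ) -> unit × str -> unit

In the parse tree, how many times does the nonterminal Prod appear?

[Type [Prod [Atom ( [Type [Prod [Atom str]] -> [Type [Prod [Atom str]] -> [Type [Prod [Atom unit]]]]] )]] -> [Type [Prod [Prod [Atom unit]] × [Atom str]] -> [Type [Prod [Atom unit]]]]]

7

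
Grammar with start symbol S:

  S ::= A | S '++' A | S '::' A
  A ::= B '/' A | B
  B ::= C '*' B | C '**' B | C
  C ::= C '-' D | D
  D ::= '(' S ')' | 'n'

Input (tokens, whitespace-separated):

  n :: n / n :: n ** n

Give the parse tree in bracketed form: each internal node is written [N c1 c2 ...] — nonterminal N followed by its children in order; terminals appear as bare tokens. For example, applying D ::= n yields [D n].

[S [S [S [A [B [C [D n]]]]] :: [A [B [C [D n]]] / [A [B [C [D n]]]]]] :: [A [B [C [D n]] ** [B [C [D n]]]]]]

S
S :: A
S :: A :: A
A :: A :: A
B :: A :: A
C :: A :: A
D :: A :: A
n :: A :: A
n :: B / A :: A
n :: C / A :: A
n :: D / A :: A
n :: n / A :: A
n :: n / B :: A
n :: n / C :: A
n :: n / D :: A
n :: n / n :: A
n :: n / n :: B
n :: n / n :: C ** B
n :: n / n :: D ** B
n :: n / n :: n ** B
n :: n / n :: n ** C
n :: n / n :: n ** D
n :: n / n :: n ** n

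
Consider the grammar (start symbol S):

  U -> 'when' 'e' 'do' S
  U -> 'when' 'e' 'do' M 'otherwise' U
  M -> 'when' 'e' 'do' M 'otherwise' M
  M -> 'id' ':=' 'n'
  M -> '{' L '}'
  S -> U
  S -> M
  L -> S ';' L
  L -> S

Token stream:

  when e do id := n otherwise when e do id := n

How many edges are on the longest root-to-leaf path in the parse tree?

[S [U when e do [M id := n] otherwise [U when e do [S [M id := n]]]]]

5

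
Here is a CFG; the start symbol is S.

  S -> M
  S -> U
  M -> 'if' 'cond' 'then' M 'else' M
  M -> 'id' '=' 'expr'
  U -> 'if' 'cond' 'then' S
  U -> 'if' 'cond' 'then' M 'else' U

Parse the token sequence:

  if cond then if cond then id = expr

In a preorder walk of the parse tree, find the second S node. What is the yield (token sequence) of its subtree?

[S [U if cond then [S [U if cond then [S [M id = expr]]]]]]

if cond then id = expr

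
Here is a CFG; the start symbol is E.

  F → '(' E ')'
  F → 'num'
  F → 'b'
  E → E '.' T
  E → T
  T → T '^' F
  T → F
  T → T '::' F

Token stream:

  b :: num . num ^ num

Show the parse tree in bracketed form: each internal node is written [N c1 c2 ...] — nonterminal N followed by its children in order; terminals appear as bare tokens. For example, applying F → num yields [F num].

E
E . T
T . T
T :: F . T
F :: F . T
b :: F . T
b :: num . T
b :: num . T ^ F
b :: num . F ^ F
b :: num . num ^ F
b :: num . num ^ num

[E [E [T [T [F b]] :: [F num]]] . [T [T [F num]] ^ [F num]]]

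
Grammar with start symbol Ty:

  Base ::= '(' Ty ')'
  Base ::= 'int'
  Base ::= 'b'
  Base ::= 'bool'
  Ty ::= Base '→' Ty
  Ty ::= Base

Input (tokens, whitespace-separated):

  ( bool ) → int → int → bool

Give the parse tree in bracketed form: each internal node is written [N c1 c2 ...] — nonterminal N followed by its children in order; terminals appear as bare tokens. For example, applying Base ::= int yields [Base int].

[Ty [Base ( [Ty [Base bool]] )] → [Ty [Base int] → [Ty [Base int] → [Ty [Base bool]]]]]

Ty
Base → Ty
( Ty ) → Ty
( Base ) → Ty
( bool ) → Ty
( bool ) → Base → Ty
( bool ) → int → Ty
( bool ) → int → Base → Ty
( bool ) → int → int → Ty
( bool ) → int → int → Base
( bool ) → int → int → bool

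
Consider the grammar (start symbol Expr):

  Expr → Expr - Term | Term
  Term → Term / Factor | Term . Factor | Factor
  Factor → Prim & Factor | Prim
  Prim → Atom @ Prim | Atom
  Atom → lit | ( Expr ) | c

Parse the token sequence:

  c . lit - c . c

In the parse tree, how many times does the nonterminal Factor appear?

4

[Expr [Expr [Term [Term [Factor [Prim [Atom c]]]] . [Factor [Prim [Atom lit]]]]] - [Term [Term [Factor [Prim [Atom c]]]] . [Factor [Prim [Atom c]]]]]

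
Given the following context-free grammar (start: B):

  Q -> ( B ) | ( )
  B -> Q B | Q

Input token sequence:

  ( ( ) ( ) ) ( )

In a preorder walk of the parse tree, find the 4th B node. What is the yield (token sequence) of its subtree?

[B [Q ( [B [Q ( )] [B [Q ( )]]] )] [B [Q ( )]]]

( )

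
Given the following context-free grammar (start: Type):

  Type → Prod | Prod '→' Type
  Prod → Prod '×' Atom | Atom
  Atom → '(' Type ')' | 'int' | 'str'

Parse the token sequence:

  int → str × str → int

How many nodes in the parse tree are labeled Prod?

[Type [Prod [Atom int]] → [Type [Prod [Prod [Atom str]] × [Atom str]] → [Type [Prod [Atom int]]]]]

4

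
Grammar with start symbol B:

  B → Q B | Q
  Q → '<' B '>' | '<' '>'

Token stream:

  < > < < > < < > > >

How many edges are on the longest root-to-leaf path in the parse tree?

8

[B [Q < >] [B [Q < [B [Q < >] [B [Q < [B [Q < >]] >]]] >]]]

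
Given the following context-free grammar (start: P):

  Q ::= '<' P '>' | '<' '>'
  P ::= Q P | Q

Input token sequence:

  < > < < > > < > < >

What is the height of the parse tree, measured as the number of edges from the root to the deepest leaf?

[P [Q < >] [P [Q < [P [Q < >]] >] [P [Q < >] [P [Q < >]]]]]

5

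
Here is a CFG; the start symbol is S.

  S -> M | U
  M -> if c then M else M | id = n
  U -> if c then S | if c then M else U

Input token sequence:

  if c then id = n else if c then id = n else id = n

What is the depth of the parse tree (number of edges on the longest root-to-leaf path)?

[S [M if c then [M id = n] else [M if c then [M id = n] else [M id = n]]]]

4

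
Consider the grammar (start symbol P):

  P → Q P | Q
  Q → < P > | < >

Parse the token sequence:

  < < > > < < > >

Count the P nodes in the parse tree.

4

[P [Q < [P [Q < >]] >] [P [Q < [P [Q < >]] >]]]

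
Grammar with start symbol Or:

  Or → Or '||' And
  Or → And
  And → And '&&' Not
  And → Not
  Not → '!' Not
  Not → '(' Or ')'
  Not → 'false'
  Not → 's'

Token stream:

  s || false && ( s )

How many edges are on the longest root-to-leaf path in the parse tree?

6

[Or [Or [And [Not s]]] || [And [And [Not false]] && [Not ( [Or [And [Not s]]] )]]]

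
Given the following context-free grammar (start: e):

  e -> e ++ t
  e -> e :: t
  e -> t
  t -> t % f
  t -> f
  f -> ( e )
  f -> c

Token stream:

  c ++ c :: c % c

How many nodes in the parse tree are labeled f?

[e [e [e [t [f c]]] ++ [t [f c]]] :: [t [t [f c]] % [f c]]]

4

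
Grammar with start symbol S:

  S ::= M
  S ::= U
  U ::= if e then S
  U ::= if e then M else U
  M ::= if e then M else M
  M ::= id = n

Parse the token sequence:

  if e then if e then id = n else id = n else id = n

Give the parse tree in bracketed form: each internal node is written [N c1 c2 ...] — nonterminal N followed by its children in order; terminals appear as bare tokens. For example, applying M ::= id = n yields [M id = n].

[S [M if e then [M if e then [M id = n] else [M id = n]] else [M id = n]]]

S
M
if e then M else M
if e then if e then M else M else M
if e then if e then id = n else M else M
if e then if e then id = n else id = n else M
if e then if e then id = n else id = n else id = n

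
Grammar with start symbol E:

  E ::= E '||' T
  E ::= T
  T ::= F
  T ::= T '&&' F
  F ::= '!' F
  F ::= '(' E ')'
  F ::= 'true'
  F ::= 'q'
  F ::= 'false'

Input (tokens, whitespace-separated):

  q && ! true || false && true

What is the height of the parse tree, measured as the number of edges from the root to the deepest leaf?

[E [E [T [T [F q]] && [F ! [F true]]]] || [T [T [F false]] && [F true]]]

5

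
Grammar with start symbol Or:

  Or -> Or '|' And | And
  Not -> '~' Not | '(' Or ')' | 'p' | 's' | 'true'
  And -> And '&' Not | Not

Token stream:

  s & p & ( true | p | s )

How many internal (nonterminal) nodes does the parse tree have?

[Or [And [And [And [Not s]] & [Not p]] & [Not ( [Or [Or [Or [And [Not true]]] | [And [Not p]]] | [And [Not s]]] )]]]

16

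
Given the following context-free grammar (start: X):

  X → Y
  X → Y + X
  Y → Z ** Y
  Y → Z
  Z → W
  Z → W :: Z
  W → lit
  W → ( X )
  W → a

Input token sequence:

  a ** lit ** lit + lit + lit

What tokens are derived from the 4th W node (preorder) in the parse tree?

[X [Y [Z [W a]] ** [Y [Z [W lit]] ** [Y [Z [W lit]]]]] + [X [Y [Z [W lit]]] + [X [Y [Z [W lit]]]]]]

lit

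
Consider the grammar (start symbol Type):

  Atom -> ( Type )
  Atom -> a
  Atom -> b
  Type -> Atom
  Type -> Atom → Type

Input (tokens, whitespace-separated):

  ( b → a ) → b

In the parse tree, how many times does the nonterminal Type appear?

4

[Type [Atom ( [Type [Atom b] → [Type [Atom a]]] )] → [Type [Atom b]]]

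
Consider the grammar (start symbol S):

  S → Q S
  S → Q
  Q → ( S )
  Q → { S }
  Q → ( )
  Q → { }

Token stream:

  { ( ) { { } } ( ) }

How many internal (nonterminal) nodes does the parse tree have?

[S [Q { [S [Q ( )] [S [Q { [S [Q { }]] }] [S [Q ( )]]]] }]]

10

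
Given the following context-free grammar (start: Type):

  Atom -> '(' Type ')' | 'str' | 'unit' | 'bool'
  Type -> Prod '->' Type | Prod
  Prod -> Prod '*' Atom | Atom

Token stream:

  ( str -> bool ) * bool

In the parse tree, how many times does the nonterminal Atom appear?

[Type [Prod [Prod [Atom ( [Type [Prod [Atom str]] -> [Type [Prod [Atom bool]]]] )]] * [Atom bool]]]

4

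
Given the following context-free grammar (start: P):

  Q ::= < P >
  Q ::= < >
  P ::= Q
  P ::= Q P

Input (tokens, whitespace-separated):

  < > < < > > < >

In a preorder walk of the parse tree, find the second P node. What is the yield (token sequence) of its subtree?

< < > > < >

[P [Q < >] [P [Q < [P [Q < >]] >] [P [Q < >]]]]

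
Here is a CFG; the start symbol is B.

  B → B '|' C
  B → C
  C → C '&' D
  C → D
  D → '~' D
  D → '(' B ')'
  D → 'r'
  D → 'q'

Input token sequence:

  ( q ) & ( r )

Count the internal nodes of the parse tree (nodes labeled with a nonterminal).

[B [C [C [D ( [B [C [D q]]] )]] & [D ( [B [C [D r]]] )]]]

11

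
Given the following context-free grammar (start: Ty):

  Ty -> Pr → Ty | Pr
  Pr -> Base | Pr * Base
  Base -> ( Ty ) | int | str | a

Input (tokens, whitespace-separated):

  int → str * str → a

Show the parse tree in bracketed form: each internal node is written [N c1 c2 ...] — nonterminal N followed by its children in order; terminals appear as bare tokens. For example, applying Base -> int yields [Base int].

Ty
Pr → Ty
Base → Ty
int → Ty
int → Pr → Ty
int → Pr * Base → Ty
int → Base * Base → Ty
int → str * Base → Ty
int → str * str → Ty
int → str * str → Pr
int → str * str → Base
int → str * str → a

[Ty [Pr [Base int]] → [Ty [Pr [Pr [Base str]] * [Base str]] → [Ty [Pr [Base a]]]]]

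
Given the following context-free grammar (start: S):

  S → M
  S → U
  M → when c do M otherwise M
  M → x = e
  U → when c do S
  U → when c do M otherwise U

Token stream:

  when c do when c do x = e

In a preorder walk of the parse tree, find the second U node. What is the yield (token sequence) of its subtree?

[S [U when c do [S [U when c do [S [M x = e]]]]]]

when c do x = e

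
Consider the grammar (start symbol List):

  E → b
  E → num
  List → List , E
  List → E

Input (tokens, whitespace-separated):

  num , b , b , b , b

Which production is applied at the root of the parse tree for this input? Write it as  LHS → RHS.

List → List , E

[List [List [List [List [List [E num]] , [E b]] , [E b]] , [E b]] , [E b]]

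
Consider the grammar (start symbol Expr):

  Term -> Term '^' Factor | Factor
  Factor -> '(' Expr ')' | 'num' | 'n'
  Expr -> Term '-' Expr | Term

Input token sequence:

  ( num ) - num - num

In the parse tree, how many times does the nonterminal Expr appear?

[Expr [Term [Factor ( [Expr [Term [Factor num]]] )]] - [Expr [Term [Factor num]] - [Expr [Term [Factor num]]]]]

4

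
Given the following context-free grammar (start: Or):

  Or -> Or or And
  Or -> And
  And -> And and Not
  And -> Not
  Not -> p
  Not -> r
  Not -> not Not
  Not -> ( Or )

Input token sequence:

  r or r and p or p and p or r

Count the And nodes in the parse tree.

[Or [Or [Or [Or [And [Not r]]] or [And [And [Not r]] and [Not p]]] or [And [And [Not p]] and [Not p]]] or [And [Not r]]]

6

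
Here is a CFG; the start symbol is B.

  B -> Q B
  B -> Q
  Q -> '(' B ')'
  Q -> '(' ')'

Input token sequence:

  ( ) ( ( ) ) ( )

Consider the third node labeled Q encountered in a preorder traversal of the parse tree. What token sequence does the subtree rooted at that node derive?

[B [Q ( )] [B [Q ( [B [Q ( )]] )] [B [Q ( )]]]]

( )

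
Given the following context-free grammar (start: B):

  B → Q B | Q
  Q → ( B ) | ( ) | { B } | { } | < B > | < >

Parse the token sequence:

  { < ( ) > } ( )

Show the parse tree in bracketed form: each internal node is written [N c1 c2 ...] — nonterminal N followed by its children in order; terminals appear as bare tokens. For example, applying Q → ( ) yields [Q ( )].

B
Q B
{ B } B
{ Q } B
{ < B > } B
{ < Q > } B
{ < ( ) > } B
{ < ( ) > } Q
{ < ( ) > } ( )

[B [Q { [B [Q < [B [Q ( )]] >]] }] [B [Q ( )]]]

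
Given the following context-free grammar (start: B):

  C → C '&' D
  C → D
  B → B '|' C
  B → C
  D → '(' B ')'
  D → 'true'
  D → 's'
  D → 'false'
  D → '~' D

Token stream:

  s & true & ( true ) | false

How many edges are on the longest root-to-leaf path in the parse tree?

7

[B [B [C [C [C [D s]] & [D true]] & [D ( [B [C [D true]]] )]]] | [C [D false]]]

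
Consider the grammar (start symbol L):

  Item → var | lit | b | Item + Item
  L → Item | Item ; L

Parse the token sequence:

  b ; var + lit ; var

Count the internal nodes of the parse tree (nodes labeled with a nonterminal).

[L [Item b] ; [L [Item [Item var] + [Item lit]] ; [L [Item var]]]]

8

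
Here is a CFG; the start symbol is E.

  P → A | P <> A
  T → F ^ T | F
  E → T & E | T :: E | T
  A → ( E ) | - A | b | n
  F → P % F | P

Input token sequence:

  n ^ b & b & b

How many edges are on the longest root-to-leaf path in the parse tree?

7

[E [T [F [P [A n]]] ^ [T [F [P [A b]]]]] & [E [T [F [P [A b]]]] & [E [T [F [P [A b]]]]]]]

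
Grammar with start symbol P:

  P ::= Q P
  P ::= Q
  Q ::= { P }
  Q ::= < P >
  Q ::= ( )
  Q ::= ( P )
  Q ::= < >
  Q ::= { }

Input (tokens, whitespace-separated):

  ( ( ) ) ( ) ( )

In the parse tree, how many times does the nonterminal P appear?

4

[P [Q ( [P [Q ( )]] )] [P [Q ( )] [P [Q ( )]]]]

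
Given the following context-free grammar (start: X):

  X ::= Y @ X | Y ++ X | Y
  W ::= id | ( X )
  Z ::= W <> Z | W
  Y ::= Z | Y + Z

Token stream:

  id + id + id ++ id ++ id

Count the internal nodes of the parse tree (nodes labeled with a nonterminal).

[X [Y [Y [Y [Z [W id]]] + [Z [W id]]] + [Z [W id]]] ++ [X [Y [Z [W id]]] ++ [X [Y [Z [W id]]]]]]

18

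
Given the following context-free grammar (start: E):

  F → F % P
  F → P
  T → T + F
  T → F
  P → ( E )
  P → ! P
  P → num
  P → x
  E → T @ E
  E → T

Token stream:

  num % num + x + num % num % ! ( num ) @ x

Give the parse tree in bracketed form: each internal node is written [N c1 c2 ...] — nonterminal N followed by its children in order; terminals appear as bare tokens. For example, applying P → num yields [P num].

[E [T [T [T [F [F [P num]] % [P num]]] + [F [P x]]] + [F [F [F [P num]] % [P num]] % [P ! [P ( [E [T [F [P num]]]] )]]]] @ [E [T [F [P x]]]]]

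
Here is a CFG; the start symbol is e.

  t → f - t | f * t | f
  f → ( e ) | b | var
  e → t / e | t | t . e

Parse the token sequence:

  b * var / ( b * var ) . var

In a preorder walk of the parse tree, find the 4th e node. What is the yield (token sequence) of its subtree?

var

[e [t [f b] * [t [f var]]] / [e [t [f ( [e [t [f b] * [t [f var]]]] )]] . [e [t [f var]]]]]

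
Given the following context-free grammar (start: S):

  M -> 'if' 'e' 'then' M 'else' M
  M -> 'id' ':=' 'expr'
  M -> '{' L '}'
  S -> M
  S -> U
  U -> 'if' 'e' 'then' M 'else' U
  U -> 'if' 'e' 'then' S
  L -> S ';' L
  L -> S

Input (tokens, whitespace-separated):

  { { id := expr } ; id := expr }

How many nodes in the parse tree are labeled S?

[S [M { [L [S [M { [L [S [M id := expr]]] }]] ; [L [S [M id := expr]]]] }]]

4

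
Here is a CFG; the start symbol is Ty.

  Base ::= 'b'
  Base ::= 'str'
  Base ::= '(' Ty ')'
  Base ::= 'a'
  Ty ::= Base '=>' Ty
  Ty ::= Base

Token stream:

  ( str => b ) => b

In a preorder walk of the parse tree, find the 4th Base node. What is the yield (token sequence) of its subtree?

[Ty [Base ( [Ty [Base str] => [Ty [Base b]]] )] => [Ty [Base b]]]

b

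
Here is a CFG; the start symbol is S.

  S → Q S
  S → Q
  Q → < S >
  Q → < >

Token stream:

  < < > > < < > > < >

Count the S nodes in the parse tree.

5

[S [Q < [S [Q < >]] >] [S [Q < [S [Q < >]] >] [S [Q < >]]]]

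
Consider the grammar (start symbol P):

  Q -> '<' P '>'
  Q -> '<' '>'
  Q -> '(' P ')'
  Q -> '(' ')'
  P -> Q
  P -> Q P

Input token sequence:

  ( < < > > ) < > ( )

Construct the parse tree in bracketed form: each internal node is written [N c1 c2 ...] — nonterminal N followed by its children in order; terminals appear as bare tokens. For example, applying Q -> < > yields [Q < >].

[P [Q ( [P [Q < [P [Q < >]] >]] )] [P [Q < >] [P [Q ( )]]]]

P
Q P
( P ) P
( Q ) P
( < P > ) P
( < Q > ) P
( < < > > ) P
( < < > > ) Q P
( < < > > ) < > P
( < < > > ) < > Q
( < < > > ) < > ( )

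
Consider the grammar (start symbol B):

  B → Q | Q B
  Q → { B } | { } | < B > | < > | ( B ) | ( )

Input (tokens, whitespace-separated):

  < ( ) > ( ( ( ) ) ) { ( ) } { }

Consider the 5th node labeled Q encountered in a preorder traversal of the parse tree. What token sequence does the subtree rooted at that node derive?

[B [Q < [B [Q ( )]] >] [B [Q ( [B [Q ( [B [Q ( )]] )]] )] [B [Q { [B [Q ( )]] }] [B [Q { }]]]]]

( )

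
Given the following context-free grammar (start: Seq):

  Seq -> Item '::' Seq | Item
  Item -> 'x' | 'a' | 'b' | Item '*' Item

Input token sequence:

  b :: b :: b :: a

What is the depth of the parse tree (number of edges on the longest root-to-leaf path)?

5

[Seq [Item b] :: [Seq [Item b] :: [Seq [Item b] :: [Seq [Item a]]]]]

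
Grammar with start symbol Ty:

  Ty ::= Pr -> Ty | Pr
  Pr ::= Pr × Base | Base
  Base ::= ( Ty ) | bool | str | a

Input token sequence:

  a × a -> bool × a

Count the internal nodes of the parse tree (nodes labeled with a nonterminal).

10

[Ty [Pr [Pr [Base a]] × [Base a]] -> [Ty [Pr [Pr [Base bool]] × [Base a]]]]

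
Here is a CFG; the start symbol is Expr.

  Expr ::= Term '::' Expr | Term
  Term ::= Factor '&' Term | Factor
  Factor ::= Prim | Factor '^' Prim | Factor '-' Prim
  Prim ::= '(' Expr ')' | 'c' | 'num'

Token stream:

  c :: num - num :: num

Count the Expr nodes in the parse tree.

[Expr [Term [Factor [Prim c]]] :: [Expr [Term [Factor [Factor [Prim num]] - [Prim num]]] :: [Expr [Term [Factor [Prim num]]]]]]

3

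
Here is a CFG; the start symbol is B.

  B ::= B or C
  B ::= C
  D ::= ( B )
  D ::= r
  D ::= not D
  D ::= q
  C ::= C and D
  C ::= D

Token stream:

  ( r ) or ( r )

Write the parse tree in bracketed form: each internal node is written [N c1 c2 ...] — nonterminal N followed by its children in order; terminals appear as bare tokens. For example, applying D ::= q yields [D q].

[B [B [C [D ( [B [C [D r]]] )]]] or [C [D ( [B [C [D r]]] )]]]

B
B or C
C or C
D or C
( B ) or C
( C ) or C
( D ) or C
( r ) or C
( r ) or D
( r ) or ( B )
( r ) or ( C )
( r ) or ( D )
( r ) or ( r )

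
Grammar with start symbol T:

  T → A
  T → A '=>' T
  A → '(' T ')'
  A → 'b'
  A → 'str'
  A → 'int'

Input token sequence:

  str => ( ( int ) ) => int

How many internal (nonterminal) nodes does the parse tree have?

10

[T [A str] => [T [A ( [T [A ( [T [A int]] )]] )] => [T [A int]]]]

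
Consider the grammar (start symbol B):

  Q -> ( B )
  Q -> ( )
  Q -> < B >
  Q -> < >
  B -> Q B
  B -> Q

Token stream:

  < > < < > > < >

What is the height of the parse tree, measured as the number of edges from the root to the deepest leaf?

[B [Q < >] [B [Q < [B [Q < >]] >] [B [Q < >]]]]

5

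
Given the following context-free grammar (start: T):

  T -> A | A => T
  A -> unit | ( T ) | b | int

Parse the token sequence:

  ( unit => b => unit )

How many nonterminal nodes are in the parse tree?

[T [A ( [T [A unit] => [T [A b] => [T [A unit]]]] )]]

8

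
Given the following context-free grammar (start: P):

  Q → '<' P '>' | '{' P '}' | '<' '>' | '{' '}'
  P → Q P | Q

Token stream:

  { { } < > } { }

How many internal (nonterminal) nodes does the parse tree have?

8

[P [Q { [P [Q { }] [P [Q < >]]] }] [P [Q { }]]]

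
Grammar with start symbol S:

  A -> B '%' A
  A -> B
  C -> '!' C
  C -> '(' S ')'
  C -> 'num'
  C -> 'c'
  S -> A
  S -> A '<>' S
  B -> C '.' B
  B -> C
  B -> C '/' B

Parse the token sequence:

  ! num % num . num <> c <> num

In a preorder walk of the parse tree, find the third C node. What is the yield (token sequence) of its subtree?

[S [A [B [C ! [C num]]] % [A [B [C num] . [B [C num]]]]] <> [S [A [B [C c]]] <> [S [A [B [C num]]]]]]

num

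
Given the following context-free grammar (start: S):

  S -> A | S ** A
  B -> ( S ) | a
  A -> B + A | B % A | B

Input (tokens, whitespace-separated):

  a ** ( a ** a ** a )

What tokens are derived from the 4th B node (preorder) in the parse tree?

[S [S [A [B a]]] ** [A [B ( [S [S [S [A [B a]]] ** [A [B a]]] ** [A [B a]]] )]]]

a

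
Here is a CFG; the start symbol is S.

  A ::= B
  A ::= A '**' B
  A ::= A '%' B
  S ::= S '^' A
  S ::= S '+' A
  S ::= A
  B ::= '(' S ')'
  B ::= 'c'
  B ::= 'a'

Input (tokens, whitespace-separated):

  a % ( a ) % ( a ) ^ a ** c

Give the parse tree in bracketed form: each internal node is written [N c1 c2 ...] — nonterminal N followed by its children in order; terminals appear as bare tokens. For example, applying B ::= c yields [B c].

S
S ^ A
A ^ A
A % B ^ A
A % B % B ^ A
B % B % B ^ A
a % B % B ^ A
a % ( S ) % B ^ A
a % ( A ) % B ^ A
a % ( B ) % B ^ A
a % ( a ) % B ^ A
a % ( a ) % ( S ) ^ A
a % ( a ) % ( A ) ^ A
a % ( a ) % ( B ) ^ A
a % ( a ) % ( a ) ^ A
a % ( a ) % ( a ) ^ A ** B
a % ( a ) % ( a ) ^ B ** B
a % ( a ) % ( a ) ^ a ** B
a % ( a ) % ( a ) ^ a ** c

[S [S [A [A [A [B a]] % [B ( [S [A [B a]]] )]] % [B ( [S [A [B a]]] )]]] ^ [A [A [B a]] ** [B c]]]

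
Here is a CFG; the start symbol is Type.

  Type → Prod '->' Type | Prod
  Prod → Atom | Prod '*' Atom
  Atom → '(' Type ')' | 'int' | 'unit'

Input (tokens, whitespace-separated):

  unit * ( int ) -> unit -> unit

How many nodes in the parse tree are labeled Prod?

5

[Type [Prod [Prod [Atom unit]] * [Atom ( [Type [Prod [Atom int]]] )]] -> [Type [Prod [Atom unit]] -> [Type [Prod [Atom unit]]]]]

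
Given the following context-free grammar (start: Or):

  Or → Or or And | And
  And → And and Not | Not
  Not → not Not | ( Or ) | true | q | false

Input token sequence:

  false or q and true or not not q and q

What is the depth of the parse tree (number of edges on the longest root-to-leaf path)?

6

[Or [Or [Or [And [Not false]]] or [And [And [Not q]] and [Not true]]] or [And [And [Not not [Not not [Not q]]]] and [Not q]]]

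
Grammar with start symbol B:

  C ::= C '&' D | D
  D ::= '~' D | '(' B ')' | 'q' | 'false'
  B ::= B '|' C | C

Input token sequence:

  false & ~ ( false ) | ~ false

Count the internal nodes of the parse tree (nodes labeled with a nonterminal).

13

[B [B [C [C [D false]] & [D ~ [D ( [B [C [D false]]] )]]]] | [C [D ~ [D false]]]]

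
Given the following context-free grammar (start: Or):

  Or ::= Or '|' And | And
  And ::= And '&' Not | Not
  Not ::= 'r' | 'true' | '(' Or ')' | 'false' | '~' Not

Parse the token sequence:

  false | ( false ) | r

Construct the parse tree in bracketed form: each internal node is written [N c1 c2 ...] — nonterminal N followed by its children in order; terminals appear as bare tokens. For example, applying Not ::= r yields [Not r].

Or
Or | And
Or | And | And
And | And | And
Not | And | And
false | And | And
false | Not | And
false | ( Or ) | And
false | ( And ) | And
false | ( Not ) | And
false | ( false ) | And
false | ( false ) | Not
false | ( false ) | r

[Or [Or [Or [And [Not false]]] | [And [Not ( [Or [And [Not false]]] )]]] | [And [Not r]]]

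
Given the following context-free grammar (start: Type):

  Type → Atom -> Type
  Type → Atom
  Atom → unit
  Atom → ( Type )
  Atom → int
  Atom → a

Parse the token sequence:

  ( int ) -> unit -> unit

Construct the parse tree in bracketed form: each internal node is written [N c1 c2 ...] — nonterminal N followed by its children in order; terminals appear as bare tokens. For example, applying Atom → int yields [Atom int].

Type
Atom -> Type
( Type ) -> Type
( Atom ) -> Type
( int ) -> Type
( int ) -> Atom -> Type
( int ) -> unit -> Type
( int ) -> unit -> Atom
( int ) -> unit -> unit

[Type [Atom ( [Type [Atom int]] )] -> [Type [Atom unit] -> [Type [Atom unit]]]]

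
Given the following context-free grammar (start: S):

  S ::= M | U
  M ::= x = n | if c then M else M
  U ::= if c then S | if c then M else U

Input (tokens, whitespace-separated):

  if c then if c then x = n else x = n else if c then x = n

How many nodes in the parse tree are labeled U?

[S [U if c then [M if c then [M x = n] else [M x = n]] else [U if c then [S [M x = n]]]]]

2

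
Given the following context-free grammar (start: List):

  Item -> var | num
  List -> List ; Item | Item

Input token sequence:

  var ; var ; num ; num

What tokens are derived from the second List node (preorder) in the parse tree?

[List [List [List [List [Item var]] ; [Item var]] ; [Item num]] ; [Item num]]

var ; var ; num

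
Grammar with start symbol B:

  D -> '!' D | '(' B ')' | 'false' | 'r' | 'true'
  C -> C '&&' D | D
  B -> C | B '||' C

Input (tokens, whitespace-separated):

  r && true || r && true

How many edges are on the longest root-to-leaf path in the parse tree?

5

[B [B [C [C [D r]] && [D true]]] || [C [C [D r]] && [D true]]]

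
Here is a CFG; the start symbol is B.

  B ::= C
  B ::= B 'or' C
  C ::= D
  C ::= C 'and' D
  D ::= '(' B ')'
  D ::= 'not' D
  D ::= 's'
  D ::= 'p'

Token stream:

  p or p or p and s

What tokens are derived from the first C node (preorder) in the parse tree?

[B [B [B [C [D p]]] or [C [D p]]] or [C [C [D p]] and [D s]]]

p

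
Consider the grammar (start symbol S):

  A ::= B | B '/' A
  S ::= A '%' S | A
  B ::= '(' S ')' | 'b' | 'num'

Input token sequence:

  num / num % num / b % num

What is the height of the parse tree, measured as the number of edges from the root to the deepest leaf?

[S [A [B num] / [A [B num]]] % [S [A [B num] / [A [B b]]] % [S [A [B num]]]]]

5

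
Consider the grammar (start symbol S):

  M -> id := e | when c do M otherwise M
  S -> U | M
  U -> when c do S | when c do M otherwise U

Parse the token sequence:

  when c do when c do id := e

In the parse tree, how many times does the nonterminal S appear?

3

[S [U when c do [S [U when c do [S [M id := e]]]]]]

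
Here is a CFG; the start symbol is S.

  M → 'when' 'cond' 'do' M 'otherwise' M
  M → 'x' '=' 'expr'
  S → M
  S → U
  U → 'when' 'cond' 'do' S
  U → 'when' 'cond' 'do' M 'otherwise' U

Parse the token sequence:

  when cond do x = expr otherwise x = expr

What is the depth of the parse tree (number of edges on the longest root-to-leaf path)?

[S [M when cond do [M x = expr] otherwise [M x = expr]]]

3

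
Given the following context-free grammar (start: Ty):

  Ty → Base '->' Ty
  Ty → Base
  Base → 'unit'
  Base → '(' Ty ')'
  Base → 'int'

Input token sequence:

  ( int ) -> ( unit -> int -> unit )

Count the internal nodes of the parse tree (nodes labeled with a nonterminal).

12

[Ty [Base ( [Ty [Base int]] )] -> [Ty [Base ( [Ty [Base unit] -> [Ty [Base int] -> [Ty [Base unit]]]] )]]]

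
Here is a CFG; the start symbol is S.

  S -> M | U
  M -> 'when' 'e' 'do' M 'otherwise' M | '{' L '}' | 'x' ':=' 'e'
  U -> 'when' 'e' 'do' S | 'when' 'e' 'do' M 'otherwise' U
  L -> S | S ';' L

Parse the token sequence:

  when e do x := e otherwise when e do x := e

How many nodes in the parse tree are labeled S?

2

[S [U when e do [M x := e] otherwise [U when e do [S [M x := e]]]]]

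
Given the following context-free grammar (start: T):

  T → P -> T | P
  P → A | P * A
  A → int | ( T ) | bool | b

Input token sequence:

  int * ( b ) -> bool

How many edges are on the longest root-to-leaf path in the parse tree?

[T [P [P [A int]] * [A ( [T [P [A b]]] )]] -> [T [P [A bool]]]]

6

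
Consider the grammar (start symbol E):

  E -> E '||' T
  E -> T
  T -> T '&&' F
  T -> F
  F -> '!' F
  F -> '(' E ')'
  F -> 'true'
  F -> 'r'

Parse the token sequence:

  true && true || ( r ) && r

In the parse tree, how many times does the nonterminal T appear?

[E [E [T [T [F true]] && [F true]]] || [T [T [F ( [E [T [F r]]] )]] && [F r]]]

5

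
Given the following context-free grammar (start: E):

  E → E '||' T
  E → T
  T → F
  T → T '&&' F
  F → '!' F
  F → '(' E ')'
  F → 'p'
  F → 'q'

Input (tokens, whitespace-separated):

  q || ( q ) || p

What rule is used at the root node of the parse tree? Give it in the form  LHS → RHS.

[E [E [E [T [F q]]] || [T [F ( [E [T [F q]]] )]]] || [T [F p]]]

E → E '||' T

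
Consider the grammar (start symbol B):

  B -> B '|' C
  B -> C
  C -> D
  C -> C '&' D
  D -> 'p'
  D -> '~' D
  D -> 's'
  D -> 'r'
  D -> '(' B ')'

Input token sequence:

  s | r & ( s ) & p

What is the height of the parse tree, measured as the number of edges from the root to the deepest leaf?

7

[B [B [C [D s]]] | [C [C [C [D r]] & [D ( [B [C [D s]]] )]] & [D p]]]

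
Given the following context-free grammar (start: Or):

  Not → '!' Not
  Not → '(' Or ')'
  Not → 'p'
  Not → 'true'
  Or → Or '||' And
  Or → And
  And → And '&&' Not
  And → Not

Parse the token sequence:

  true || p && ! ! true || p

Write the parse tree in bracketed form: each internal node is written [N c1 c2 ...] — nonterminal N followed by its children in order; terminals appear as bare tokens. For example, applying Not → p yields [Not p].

[Or [Or [Or [And [Not true]]] || [And [And [Not p]] && [Not ! [Not ! [Not true]]]]] || [And [Not p]]]

Or
Or || And
Or || And || And
And || And || And
Not || And || And
true || And || And
true || And && Not || And
true || Not && Not || And
true || p && Not || And
true || p && ! Not || And
true || p && ! ! Not || And
true || p && ! ! true || And
true || p && ! ! true || Not
true || p && ! ! true || p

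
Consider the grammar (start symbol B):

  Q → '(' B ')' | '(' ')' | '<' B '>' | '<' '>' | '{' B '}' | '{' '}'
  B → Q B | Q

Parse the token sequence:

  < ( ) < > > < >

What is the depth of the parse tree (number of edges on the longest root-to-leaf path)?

[B [Q < [B [Q ( )] [B [Q < >]]] >] [B [Q < >]]]

5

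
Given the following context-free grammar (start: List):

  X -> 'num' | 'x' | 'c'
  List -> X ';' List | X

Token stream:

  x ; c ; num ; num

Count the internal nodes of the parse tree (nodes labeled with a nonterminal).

8

[List [X x] ; [List [X c] ; [List [X num] ; [List [X num]]]]]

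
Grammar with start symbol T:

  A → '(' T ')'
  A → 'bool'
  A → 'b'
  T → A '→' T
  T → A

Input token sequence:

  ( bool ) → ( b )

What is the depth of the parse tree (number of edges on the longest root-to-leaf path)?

5

[T [A ( [T [A bool]] )] → [T [A ( [T [A b]] )]]]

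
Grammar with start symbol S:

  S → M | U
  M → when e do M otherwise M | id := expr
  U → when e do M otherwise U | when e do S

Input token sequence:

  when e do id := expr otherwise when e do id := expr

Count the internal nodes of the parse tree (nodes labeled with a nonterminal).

[S [U when e do [M id := expr] otherwise [U when e do [S [M id := expr]]]]]

6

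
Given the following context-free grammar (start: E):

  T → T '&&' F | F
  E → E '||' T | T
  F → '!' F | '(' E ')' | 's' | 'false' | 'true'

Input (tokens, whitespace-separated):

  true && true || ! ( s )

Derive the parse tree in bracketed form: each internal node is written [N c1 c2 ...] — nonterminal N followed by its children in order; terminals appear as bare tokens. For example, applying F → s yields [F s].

[E [E [T [T [F true]] && [F true]]] || [T [F ! [F ( [E [T [F s]]] )]]]]

E
E || T
T || T
T && F || T
F && F || T
true && F || T
true && true || T
true && true || F
true && true || ! F
true && true || ! ( E )
true && true || ! ( T )
true && true || ! ( F )
true && true || ! ( s )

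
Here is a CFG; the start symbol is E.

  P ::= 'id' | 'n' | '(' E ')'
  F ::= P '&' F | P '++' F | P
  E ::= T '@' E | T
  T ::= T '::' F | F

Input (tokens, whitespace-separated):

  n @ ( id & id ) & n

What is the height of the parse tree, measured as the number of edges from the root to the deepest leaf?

10

[E [T [F [P n]]] @ [E [T [F [P ( [E [T [F [P id] & [F [P id]]]]] )] & [F [P n]]]]]]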